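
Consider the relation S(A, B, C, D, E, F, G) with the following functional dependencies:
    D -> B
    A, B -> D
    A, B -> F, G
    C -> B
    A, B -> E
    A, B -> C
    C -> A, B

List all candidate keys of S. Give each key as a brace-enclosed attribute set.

{A, B}, {A, D}, {C}

{C} is a candidate key since {C}⁺ = {A, B, C, D, E, F, G} covers every attribute.
{A, B} is a candidate key since {A, B}⁺ = {A, B, C, D, E, F, G} covers every attribute.
{A, D} is a candidate key since {A, D}⁺ = {A, B, C, D, E, F, G} covers every attribute.
No proper subset of any of these is a key, and no other minimal superkey exists.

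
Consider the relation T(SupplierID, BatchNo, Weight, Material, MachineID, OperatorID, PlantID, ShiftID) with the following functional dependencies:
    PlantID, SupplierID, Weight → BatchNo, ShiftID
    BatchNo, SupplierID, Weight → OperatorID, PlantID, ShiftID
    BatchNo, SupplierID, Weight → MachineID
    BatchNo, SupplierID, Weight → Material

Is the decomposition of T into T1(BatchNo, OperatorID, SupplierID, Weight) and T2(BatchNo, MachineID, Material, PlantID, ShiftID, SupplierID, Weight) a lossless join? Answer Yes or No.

Yes

Common attributes: {BatchNo, SupplierID, Weight}; their closure is {BatchNo, MachineID, Material, OperatorID, PlantID, ShiftID, SupplierID, Weight}.
Since T1 ⊆ {BatchNo, MachineID, Material, OperatorID, PlantID, ShiftID, SupplierID, Weight}, the intersection is a superkey of T1; the decomposition is lossless.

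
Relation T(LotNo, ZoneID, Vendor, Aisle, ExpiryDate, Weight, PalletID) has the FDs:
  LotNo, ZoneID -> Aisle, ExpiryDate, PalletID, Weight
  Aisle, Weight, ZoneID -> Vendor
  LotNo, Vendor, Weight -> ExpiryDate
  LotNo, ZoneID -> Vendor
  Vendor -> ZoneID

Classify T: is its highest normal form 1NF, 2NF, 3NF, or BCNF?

3NF

Candidate keys: {LotNo, Vendor}, {LotNo, ZoneID}. Prime attributes: {LotNo, Vendor, ZoneID}.
For Aisle, Weight, ZoneID -> Vendor we have {Aisle, Weight, ZoneID}⁺ = {Aisle, Vendor, Weight, ZoneID}; {Aisle, Weight, ZoneID} is not a superkey, so BCNF fails.
Its right-hand attributes {Vendor} are all prime, as are those of every other non-superkey FD — the relation is in 3NF.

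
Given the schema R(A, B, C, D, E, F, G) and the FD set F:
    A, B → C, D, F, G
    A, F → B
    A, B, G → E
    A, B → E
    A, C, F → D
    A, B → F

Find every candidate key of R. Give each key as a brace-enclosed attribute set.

{A, B}, {A, F}

Attributes never on any right-hand side: {A} — every candidate key must contain it.
Closure of {A, B} is {A, B, C, D, E, F, G}, the whole schema; {A, B} is a candidate key.
Closure of {A, F} is {A, B, C, D, E, F, G}, the whole schema; {A, F} is a candidate key.
Any other superkey properly contains one of these, so there are no further candidate keys.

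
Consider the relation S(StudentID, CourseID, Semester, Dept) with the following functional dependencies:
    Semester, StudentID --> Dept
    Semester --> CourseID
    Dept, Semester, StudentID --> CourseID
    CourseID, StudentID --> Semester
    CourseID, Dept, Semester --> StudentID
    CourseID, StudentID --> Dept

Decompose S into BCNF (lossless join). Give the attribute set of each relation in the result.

{CourseID, Semester}; {Dept, Semester, StudentID}

Candidate keys of the original relation: {CourseID, StudentID}, {Dept, Semester}, {Semester, StudentID}.
{CourseID, Dept, Semester, StudentID}: {Semester} determines {CourseID, Semester} here but is not a superkey — split on Semester --> CourseID, giving {CourseID, Semester} and {Dept, Semester, StudentID}.
{CourseID, Semester} is in BCNF.
{Dept, Semester, StudentID} is in BCNF.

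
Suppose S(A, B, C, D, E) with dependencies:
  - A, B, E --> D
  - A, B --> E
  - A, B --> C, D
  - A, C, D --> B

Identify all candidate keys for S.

{A} never appears on the right of any FD, so every key must include it.
{A, B}⁺ = {A, B, C, D, E}, which is every attribute, so {A, B} is a candidate key.
{A, C, D}⁺ = {A, B, C, D, E}, which is every attribute, so {A, C, D} is a candidate key.
These are minimal and exhaustive — every other superkey contains one of them.

{A, B}, {A, C, D}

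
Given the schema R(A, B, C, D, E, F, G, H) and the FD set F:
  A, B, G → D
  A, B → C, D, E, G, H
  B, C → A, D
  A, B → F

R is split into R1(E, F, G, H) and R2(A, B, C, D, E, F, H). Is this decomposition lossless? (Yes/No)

No

Common attributes: {E, F, H}; their closure is {E, F, H}.
The closure covers neither R1 nor R2 entirely; the join is not lossless.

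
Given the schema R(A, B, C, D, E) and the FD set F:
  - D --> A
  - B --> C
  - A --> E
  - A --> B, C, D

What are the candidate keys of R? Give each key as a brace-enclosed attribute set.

Closure of {A} is {A, B, C, D, E}, the whole schema; {A} is a candidate key.
Closure of {D} is {A, B, C, D, E}, the whole schema; {D} is a candidate key.
These are minimal and exhaustive — every other superkey contains one of them.

{A}, {D}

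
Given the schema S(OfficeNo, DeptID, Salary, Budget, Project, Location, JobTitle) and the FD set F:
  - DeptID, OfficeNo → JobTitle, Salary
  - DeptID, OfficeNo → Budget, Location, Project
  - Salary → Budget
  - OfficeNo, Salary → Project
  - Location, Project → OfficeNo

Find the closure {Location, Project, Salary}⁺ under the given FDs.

Start with {Location, Project, Salary}.
Salary → Budget applies; add {Budget} → now {Budget, Location, Project, Salary}.
Location, Project → OfficeNo applies; add {OfficeNo} → now {Budget, Location, OfficeNo, Project, Salary}.
No further FD applies.

{Budget, Location, OfficeNo, Project, Salary}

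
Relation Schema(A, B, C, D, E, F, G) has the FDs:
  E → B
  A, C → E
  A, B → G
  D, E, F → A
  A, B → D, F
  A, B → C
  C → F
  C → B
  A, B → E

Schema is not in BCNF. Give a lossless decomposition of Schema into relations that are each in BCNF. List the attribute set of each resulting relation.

Candidate keys of the original relation: {A, B}, {A, C}, {A, E}, {C, D, E}, {D, E, F}.
In {A, B, C, D, E, F, G}, {E} is not a superkey ({E}⁺ restricted to this set is {B, E}), so split on E → B into {B, E} and {A, C, D, E, F, G}.
{B, E}: every determinant is a superkey — BCNF.
In {A, C, D, E, F, G}, {C} is not a superkey ({C}⁺ restricted to this set is {C, F}), so split on C → F into {C, F} and {A, C, D, E, G}.
{C, F}: every determinant is a superkey — BCNF.
{A, C, D, E, G}: every determinant is a superkey — BCNF.

{A, C, D, E, G}; {B, E}; {C, F}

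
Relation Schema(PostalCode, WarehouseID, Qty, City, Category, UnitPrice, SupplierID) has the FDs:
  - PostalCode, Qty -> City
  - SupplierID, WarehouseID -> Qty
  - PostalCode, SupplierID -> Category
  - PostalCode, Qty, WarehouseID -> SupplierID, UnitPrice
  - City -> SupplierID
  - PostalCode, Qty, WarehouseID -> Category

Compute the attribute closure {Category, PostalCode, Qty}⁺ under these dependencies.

Start with {Category, PostalCode, Qty}.
PostalCode, Qty -> City applies; add {City} → now {Category, City, PostalCode, Qty}.
City -> SupplierID applies; add {SupplierID} → now {Category, City, PostalCode, Qty, SupplierID}.
No further FD applies.

{Category, City, PostalCode, Qty, SupplierID}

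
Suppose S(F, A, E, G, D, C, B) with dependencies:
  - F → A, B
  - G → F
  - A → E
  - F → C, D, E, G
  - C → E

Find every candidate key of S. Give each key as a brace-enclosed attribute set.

{F}⁺ = {A, B, C, D, E, F, G}, which is every attribute, so {F} is a candidate key.
{G}⁺ = {A, B, C, D, E, F, G}, which is every attribute, so {G} is a candidate key.
Any other superkey properly contains one of these, so there are no further candidate keys.

{F}, {G}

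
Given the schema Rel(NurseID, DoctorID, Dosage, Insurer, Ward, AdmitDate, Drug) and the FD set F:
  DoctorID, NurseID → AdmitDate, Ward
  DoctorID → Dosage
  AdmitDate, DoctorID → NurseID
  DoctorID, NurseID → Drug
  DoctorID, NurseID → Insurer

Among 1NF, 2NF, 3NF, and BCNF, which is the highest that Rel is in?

1NF

Candidate keys: {AdmitDate, DoctorID}, {DoctorID, NurseID}. Prime attributes: {AdmitDate, DoctorID, NurseID}.
DoctorID → Dosage: {DoctorID}⁺ = {DoctorID, Dosage}, which is not all of the attributes, so the left side is not a superkey — BCNF is violated.
DoctorID → Dosage determines the non-prime attribute {Dosage} from a non-superkey — 3NF is violated.
The proper key subset {DoctorID} of {AdmitDate, DoctorID} determines non-prime {Dosage}, so the relation is not even in 2NF.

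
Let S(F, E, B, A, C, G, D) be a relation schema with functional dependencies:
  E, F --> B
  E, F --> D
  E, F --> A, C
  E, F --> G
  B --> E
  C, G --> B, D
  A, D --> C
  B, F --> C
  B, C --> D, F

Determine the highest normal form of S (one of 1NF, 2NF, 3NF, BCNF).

3NF

Candidate keys: {A, B, D}, {A, D, G}, {B, C}, {B, F}, {C, G}, {E, F}. Prime attributes: {A, B, C, D, E, F, G}.
For B --> E we have {B}⁺ = {B, E}; {B} is not a superkey, so BCNF fails.
Since {E} ⊆ prime attributes and every other non-superkey FD also has a prime right side, the schema is in 3NF.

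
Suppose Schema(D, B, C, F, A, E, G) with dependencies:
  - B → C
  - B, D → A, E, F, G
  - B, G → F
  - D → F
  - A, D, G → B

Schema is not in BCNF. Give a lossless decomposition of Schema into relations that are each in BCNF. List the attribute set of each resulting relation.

{A, B, D, E, G}; {B, C}; {B, F, G}

Candidate keys of the original relation: {A, D, G}, {B, D}.
In {A, B, C, D, E, F, G}, {B} is not a superkey ({B}⁺ restricted to this set is {B, C}), so split on B → C into {B, C} and {A, B, D, E, F, G}.
{B, C} has no BCNF violation.
In {A, B, D, E, F, G}, {B, G} is not a superkey ({B, G}⁺ restricted to this set is {B, F, G}), so split on B, G → F into {B, F, G} and {A, B, D, E, G}.
{B, F, G} has no BCNF violation.
{A, B, D, E, G} has no BCNF violation.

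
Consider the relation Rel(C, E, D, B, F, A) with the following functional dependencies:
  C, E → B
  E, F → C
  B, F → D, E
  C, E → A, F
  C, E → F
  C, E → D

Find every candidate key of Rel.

{B, F}, {C, E}, {E, F}

{B, F}⁺ = {A, B, C, D, E, F}, which is every attribute, so {B, F} is a candidate key.
{C, E}⁺ = {A, B, C, D, E, F}, which is every attribute, so {C, E} is a candidate key.
{E, F}⁺ = {A, B, C, D, E, F}, which is every attribute, so {E, F} is a candidate key.
These are minimal and exhaustive — every other superkey contains one of them.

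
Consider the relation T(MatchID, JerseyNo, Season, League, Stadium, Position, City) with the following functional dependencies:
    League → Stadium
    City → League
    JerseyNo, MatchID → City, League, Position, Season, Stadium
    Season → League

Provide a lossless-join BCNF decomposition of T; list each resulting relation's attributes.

Candidate key of the original relation: {JerseyNo, MatchID}.
Within {City, JerseyNo, League, MatchID, Position, Season, Stadium}: {League}⁺ ∩ {City, JerseyNo, League, MatchID, Position, Season, Stadium} = {League, Stadium}, not the whole set, so League → Stadium violates BCNF; decompose into {League, Stadium} and {City, JerseyNo, League, MatchID, Position, Season}.
{League, Stadium}: every determinant is a superkey — BCNF.
Within {City, JerseyNo, League, MatchID, Position, Season}: {City}⁺ ∩ {City, JerseyNo, League, MatchID, Position, Season} = {City, League}, not the whole set, so City → League violates BCNF; decompose into {City, League} and {City, JerseyNo, MatchID, Position, Season}.
{City, League}: every determinant is a superkey — BCNF.
{City, JerseyNo, MatchID, Position, Season}: every determinant is a superkey — BCNF.

{City, JerseyNo, MatchID, Position, Season}; {City, League}; {League, Stadium}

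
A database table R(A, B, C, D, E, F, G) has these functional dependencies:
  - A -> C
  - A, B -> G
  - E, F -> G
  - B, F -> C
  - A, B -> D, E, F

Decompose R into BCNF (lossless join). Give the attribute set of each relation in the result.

Candidate key of the original relation: {A, B}.
In {A, B, C, D, E, F, G}, {A} is not a superkey ({A}⁺ restricted to this set is {A, C}), so split on A -> C into {A, C} and {A, B, D, E, F, G}.
{A, C} has no BCNF violation.
In {A, B, D, E, F, G}, {E, F} is not a superkey ({E, F}⁺ restricted to this set is {E, F, G}), so split on E, F -> G into {E, F, G} and {A, B, D, E, F}.
{E, F, G} has no BCNF violation.
{A, B, D, E, F} has no BCNF violation.

{A, B, D, E, F}; {A, C}; {E, F, G}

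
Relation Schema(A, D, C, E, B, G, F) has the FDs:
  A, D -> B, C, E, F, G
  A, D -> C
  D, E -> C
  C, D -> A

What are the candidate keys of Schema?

{A, D}, {C, D}, {D, E}

Attributes never on any right-hand side: {D} — every candidate key must contain it.
Closure of {A, D} is {A, B, C, D, E, F, G}, the whole schema; {A, D} is a candidate key.
Closure of {C, D} is {A, B, C, D, E, F, G}, the whole schema; {C, D} is a candidate key.
Closure of {D, E} is {A, B, C, D, E, F, G}, the whole schema; {D, E} is a candidate key.
Any other superkey properly contains one of these, so there are no further candidate keys.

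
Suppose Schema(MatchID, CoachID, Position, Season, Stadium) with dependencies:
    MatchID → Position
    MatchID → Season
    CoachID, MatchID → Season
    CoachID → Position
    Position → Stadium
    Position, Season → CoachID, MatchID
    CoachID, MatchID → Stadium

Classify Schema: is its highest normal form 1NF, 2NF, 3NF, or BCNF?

Candidate keys: {CoachID, Season}, {MatchID}, {Position, Season}. Prime attributes: {CoachID, MatchID, Position, Season}.
For CoachID → Position we have {CoachID}⁺ = {CoachID, Position, Stadium}; {CoachID} is not a superkey, so BCNF fails.
Because {Stadium} is non-prime and the left side of Position → Stadium is not a superkey, the relation is not in 3NF.
Since {CoachID} ⊂ {CoachID, Season} and {CoachID}⁺ ⊇ {Stadium} with {Stadium} non-prime, there is a partial dependency; 2NF fails.

1NF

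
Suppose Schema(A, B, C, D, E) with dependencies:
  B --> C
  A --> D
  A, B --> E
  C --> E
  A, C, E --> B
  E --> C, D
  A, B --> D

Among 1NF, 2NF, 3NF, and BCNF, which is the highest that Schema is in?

Candidate keys: {A, B}, {A, C}, {A, E}. Prime attributes: {A, B, C, E}.
B --> C: {B}⁺ = {B, C, D, E}, which is not all of the attributes, so the left side is not a superkey — BCNF is violated.
A --> D has non-prime {D} on the right and a non-superkey on the left, so 3NF fails.
{A} is a proper subset of the key {A, B}, and {A}⁺ contains the non-prime attribute {D} — a partial dependency, so 2NF is violated.

1NF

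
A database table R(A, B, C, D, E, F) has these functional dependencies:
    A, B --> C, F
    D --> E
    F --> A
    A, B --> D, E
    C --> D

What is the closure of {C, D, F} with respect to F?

{A, C, D, E, F}

Start with {C, D, F}.
D --> E applies; add {E} → now {C, D, E, F}.
F --> A applies; add {A} → now {A, C, D, E, F}.
No further FD applies.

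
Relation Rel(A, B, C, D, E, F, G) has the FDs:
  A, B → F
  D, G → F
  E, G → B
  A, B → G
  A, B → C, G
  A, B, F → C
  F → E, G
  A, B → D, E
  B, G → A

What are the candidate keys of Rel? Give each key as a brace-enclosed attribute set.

{A, B}, {B, G}, {D, G}, {E, G}, {F}

{F} is a candidate key since {F}⁺ = {A, B, C, D, E, F, G} covers every attribute.
{A, B} is a candidate key since {A, B}⁺ = {A, B, C, D, E, F, G} covers every attribute.
{B, G} is a candidate key since {B, G}⁺ = {A, B, C, D, E, F, G} covers every attribute.
{D, G} is a candidate key since {D, G}⁺ = {A, B, C, D, E, F, G} covers every attribute.
{E, G} is a candidate key since {E, G}⁺ = {A, B, C, D, E, F, G} covers every attribute.
Any other superkey properly contains one of these, so there are no further candidate keys.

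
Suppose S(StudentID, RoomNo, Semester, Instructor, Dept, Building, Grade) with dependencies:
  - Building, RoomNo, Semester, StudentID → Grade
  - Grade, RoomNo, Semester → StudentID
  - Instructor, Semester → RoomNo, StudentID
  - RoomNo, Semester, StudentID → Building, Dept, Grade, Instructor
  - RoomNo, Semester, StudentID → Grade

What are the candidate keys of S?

{Semester} never appears on the right of any FD, so every key must include it.
{Instructor, Semester} is a candidate key since {Instructor, Semester}⁺ = {Building, Dept, Grade, Instructor, RoomNo, Semester, StudentID} covers every attribute.
{Grade, RoomNo, Semester} is a candidate key since {Grade, RoomNo, Semester}⁺ = {Building, Dept, Grade, Instructor, RoomNo, Semester, StudentID} covers every attribute.
{RoomNo, Semester, StudentID} is a candidate key since {RoomNo, Semester, StudentID}⁺ = {Building, Dept, Grade, Instructor, RoomNo, Semester, StudentID} covers every attribute.
These are minimal and exhaustive — every other superkey contains one of them.

{Grade, RoomNo, Semester}, {Instructor, Semester}, {RoomNo, Semester, StudentID}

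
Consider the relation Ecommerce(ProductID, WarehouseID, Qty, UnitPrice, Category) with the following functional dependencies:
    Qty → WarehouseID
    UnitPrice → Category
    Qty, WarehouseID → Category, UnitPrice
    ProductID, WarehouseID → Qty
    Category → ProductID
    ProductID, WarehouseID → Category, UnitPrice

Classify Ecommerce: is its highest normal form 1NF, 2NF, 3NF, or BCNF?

3NF

Candidate keys: {Category, WarehouseID}, {ProductID, WarehouseID}, {Qty}, {UnitPrice, WarehouseID}. Prime attributes: {Category, ProductID, Qty, UnitPrice, WarehouseID}.
UnitPrice → Category breaks BCNF: {UnitPrice}⁺ = {Category, ProductID, UnitPrice}, so {UnitPrice} is not a superkey.
But every attribute on its right side ({Category}) is prime, and the same holds for every other non-superkey FD, so 3NF still holds.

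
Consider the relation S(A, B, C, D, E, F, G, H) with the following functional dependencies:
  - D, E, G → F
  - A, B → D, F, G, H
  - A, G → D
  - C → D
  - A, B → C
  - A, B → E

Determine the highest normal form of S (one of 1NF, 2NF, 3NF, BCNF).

Candidate key: {A, B}. Prime attributes: {A, B}.
D, E, G → F breaks BCNF: {D, E, G}⁺ = {D, E, F, G}, so {D, E, G} is not a superkey.
Because {F} is non-prime and the left side of D, E, G → F is not a superkey, the relation is not in 3NF.
Checking every proper subset of each key, none determines a non-prime attribute — 2NF is satisfied.

2NF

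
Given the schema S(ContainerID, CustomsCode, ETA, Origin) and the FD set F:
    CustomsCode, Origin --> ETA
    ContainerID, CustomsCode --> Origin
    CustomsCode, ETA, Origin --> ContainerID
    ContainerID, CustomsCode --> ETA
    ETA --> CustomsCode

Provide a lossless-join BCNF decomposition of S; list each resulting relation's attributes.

Candidate keys of the original relation: {ContainerID, CustomsCode}, {ContainerID, ETA}, {CustomsCode, Origin}, {ETA, Origin}.
{ContainerID, CustomsCode, ETA, Origin}: {ETA} determines {CustomsCode, ETA} here but is not a superkey — split on ETA --> CustomsCode, giving {CustomsCode, ETA} and {ContainerID, ETA, Origin}.
{CustomsCode, ETA} has no BCNF violation.
{ContainerID, ETA, Origin} has no BCNF violation.

{ContainerID, ETA, Origin}; {CustomsCode, ETA}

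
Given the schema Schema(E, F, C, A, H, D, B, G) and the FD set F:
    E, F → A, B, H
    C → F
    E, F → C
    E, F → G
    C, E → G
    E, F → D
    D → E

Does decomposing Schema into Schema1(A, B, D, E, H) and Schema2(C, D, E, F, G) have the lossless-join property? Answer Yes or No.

Common attributes: {D, E}; their closure is {D, E}.
The closure covers neither Schema1 nor Schema2 entirely; the join is not lossless.

No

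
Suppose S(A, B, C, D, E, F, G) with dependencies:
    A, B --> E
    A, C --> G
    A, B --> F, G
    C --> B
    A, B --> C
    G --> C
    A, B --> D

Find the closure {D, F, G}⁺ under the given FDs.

Start with {D, F, G}.
G --> C applies; add {C} → now {C, D, F, G}.
C --> B applies; add {B} → now {B, C, D, F, G}.
No further FD applies.

{B, C, D, F, G}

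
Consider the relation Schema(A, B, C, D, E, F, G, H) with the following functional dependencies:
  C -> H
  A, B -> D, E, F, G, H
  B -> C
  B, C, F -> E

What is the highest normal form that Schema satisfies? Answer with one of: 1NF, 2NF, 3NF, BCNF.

1NF

Candidate key: {A, B}. Prime attributes: {A, B}.
C -> H breaks BCNF: {C}⁺ = {C, H}, so {C} is not a superkey.
C -> H has non-prime {H} on the right and a non-superkey on the left, so 3NF fails.
Since {B} ⊂ {A, B} and {B}⁺ ⊇ {C, H} with {C, H} non-prime, there is a partial dependency; 2NF fails.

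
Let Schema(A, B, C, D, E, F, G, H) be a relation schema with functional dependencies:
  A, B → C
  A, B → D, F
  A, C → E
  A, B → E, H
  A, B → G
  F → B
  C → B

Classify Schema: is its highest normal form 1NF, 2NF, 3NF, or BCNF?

3NF

Candidate keys: {A, B}, {A, C}, {A, F}. Prime attributes: {A, B, C, F}.
F → B breaks BCNF: {F}⁺ = {B, F}, so {F} is not a superkey.
Its right-hand attributes {B} are all prime, as are those of every other non-superkey FD — the relation is in 3NF.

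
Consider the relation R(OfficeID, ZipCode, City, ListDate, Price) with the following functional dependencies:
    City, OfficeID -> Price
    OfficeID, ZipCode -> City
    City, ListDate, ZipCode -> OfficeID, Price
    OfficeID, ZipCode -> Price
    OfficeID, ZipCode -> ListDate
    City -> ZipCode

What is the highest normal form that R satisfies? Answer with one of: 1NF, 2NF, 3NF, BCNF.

Candidate keys: {City, ListDate}, {City, OfficeID}, {OfficeID, ZipCode}. Prime attributes: {City, ListDate, OfficeID, ZipCode}.
City -> ZipCode: {City}⁺ = {City, ZipCode}, which is not all of the attributes, so the left side is not a superkey — BCNF is violated.
Since {ZipCode} ⊆ prime attributes and every other non-superkey FD also has a prime right side, the schema is in 3NF.

3NF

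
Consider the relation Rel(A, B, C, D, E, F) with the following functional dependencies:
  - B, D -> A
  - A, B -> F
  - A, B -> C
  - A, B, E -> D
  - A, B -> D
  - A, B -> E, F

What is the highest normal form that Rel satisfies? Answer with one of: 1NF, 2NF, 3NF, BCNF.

Candidate keys: {A, B}, {B, D}. Prime attributes: {A, B, D}.
Each dependency's left side is a superkey — BCNF holds.

BCNF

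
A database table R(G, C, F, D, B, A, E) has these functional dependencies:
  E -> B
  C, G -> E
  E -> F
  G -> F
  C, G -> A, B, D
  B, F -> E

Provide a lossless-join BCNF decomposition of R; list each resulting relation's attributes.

{A, C, D, E, G}; {B, E, F}

Candidate key of the original relation: {C, G}.
{A, B, C, D, E, F, G}: {E} determines {B, E, F} here but is not a superkey — split on E -> B, F, giving {B, E, F} and {A, C, D, E, G}.
{B, E, F}: every determinant is a superkey — BCNF.
{A, C, D, E, G}: every determinant is a superkey — BCNF.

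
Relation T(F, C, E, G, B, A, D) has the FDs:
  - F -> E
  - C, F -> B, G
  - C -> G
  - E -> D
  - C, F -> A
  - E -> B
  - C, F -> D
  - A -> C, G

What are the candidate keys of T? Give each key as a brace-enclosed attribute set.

Attributes never on any right-hand side: {F} — every candidate key must contain it.
Closure of {A, F} is {A, B, C, D, E, F, G}, the whole schema; {A, F} is a candidate key.
Closure of {C, F} is {A, B, C, D, E, F, G}, the whole schema; {C, F} is a candidate key.
No proper subset of any of these is a key, and no other minimal superkey exists.

{A, F}, {C, F}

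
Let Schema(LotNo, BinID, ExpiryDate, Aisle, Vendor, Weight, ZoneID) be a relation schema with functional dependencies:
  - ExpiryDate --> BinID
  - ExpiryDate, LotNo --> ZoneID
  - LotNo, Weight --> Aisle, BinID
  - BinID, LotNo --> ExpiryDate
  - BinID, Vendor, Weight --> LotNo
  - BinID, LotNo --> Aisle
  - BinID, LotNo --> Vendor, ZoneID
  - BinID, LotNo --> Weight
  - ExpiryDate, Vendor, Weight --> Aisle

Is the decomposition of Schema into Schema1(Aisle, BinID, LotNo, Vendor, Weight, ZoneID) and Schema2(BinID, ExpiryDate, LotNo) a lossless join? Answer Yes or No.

Yes

Schema1 ∩ Schema2 = {BinID, LotNo}; its closure under F is {Aisle, BinID, ExpiryDate, LotNo, Vendor, Weight, ZoneID}.
Schema1 is contained in that closure, so Schema1 ∩ Schema2 --> Schema1 holds and the join is lossless.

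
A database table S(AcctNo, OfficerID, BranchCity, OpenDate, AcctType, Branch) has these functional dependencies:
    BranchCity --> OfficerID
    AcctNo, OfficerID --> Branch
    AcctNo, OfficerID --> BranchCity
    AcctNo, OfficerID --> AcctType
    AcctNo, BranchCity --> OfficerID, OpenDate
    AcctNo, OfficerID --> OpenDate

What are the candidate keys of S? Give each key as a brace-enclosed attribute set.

Attributes never on any right-hand side: {AcctNo} — every candidate key must contain it.
{AcctNo, BranchCity} is a candidate key since {AcctNo, BranchCity}⁺ = {AcctNo, AcctType, Branch, BranchCity, OfficerID, OpenDate} covers every attribute.
{AcctNo, OfficerID} is a candidate key since {AcctNo, OfficerID}⁺ = {AcctNo, AcctType, Branch, BranchCity, OfficerID, OpenDate} covers every attribute.
No proper subset of any of these is a key, and no other minimal superkey exists.

{AcctNo, BranchCity}, {AcctNo, OfficerID}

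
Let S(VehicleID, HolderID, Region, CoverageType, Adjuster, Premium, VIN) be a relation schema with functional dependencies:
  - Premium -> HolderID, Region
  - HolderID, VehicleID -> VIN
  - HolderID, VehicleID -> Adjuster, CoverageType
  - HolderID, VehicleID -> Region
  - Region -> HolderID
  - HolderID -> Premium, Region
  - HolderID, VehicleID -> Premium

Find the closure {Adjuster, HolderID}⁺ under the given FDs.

{Adjuster, HolderID, Premium, Region}

Start with {Adjuster, HolderID}.
HolderID -> Premium, Region applies; add {Premium, Region} → now {Adjuster, HolderID, Premium, Region}.
No further FD applies.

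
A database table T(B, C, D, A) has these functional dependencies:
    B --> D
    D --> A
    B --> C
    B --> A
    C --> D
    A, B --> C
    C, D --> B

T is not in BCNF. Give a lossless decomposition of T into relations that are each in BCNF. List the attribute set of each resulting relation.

Candidate keys of the original relation: {B}, {C}.
In {A, B, C, D}, {D} is not a superkey ({D}⁺ restricted to this set is {A, D}), so split on D --> A into {A, D} and {B, C, D}.
{A, D}: every determinant is a superkey — BCNF.
{B, C, D}: every determinant is a superkey — BCNF.

{A, D}; {B, C, D}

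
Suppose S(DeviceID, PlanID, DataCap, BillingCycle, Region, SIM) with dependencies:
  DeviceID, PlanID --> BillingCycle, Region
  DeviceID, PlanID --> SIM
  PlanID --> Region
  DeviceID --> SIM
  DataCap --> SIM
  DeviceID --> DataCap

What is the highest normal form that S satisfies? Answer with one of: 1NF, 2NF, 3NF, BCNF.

Candidate key: {DeviceID, PlanID}. Prime attributes: {DeviceID, PlanID}.
For PlanID --> Region we have {PlanID}⁺ = {PlanID, Region}; {PlanID} is not a superkey, so BCNF fails.
Because {Region} is non-prime and the left side of PlanID --> Region is not a superkey, the relation is not in 3NF.
The proper key subset {DeviceID} of {DeviceID, PlanID} determines non-prime {DataCap, SIM}, so the relation is not even in 2NF.

1NF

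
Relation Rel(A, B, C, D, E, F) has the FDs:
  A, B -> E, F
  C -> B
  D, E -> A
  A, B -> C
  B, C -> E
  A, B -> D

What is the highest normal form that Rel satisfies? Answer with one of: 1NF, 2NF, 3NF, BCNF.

3NF

Candidate keys: {A, B}, {A, C}, {B, D, E}, {C, D}. Prime attributes: {A, B, C, D, E}.
For C -> B we have {C}⁺ = {B, C, E}; {C} is not a superkey, so BCNF fails.
Since {B} ⊆ prime attributes and every other non-superkey FD also has a prime right side, the schema is in 3NF.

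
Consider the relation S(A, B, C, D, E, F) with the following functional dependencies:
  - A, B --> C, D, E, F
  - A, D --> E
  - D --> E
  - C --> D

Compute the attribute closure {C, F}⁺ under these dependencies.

Start with {C, F}.
C --> D applies; add {D} → now {C, D, F}.
D --> E applies; add {E} → now {C, D, E, F}.
No further FD applies.

{C, D, E, F}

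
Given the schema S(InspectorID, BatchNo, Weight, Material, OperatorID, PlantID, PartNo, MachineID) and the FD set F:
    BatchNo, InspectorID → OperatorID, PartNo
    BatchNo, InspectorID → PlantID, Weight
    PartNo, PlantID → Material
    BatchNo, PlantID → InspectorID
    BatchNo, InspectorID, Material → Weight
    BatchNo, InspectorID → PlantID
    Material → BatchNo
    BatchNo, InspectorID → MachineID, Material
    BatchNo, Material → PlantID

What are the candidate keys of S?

{BatchNo, InspectorID}, {BatchNo, PlantID}, {Material}, {PartNo, PlantID}

{Material}⁺ = {BatchNo, InspectorID, MachineID, Material, OperatorID, PartNo, PlantID, Weight}, which is every attribute, so {Material} is a candidate key.
{BatchNo, InspectorID}⁺ = {BatchNo, InspectorID, MachineID, Material, OperatorID, PartNo, PlantID, Weight}, which is every attribute, so {BatchNo, InspectorID} is a candidate key.
{BatchNo, PlantID}⁺ = {BatchNo, InspectorID, MachineID, Material, OperatorID, PartNo, PlantID, Weight}, which is every attribute, so {BatchNo, PlantID} is a candidate key.
{PartNo, PlantID}⁺ = {BatchNo, InspectorID, MachineID, Material, OperatorID, PartNo, PlantID, Weight}, which is every attribute, so {PartNo, PlantID} is a candidate key.
No proper subset of any of these is a key, and no other minimal superkey exists.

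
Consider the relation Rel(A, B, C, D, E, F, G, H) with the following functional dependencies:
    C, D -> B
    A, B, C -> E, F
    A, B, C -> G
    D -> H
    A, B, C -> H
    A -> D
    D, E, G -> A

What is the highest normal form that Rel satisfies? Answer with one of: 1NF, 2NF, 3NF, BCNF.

1NF

Candidate keys: {A, C}, {C, D, E, G}. Prime attributes: {A, C, D, E, G}.
C, D -> B: {C, D}⁺ = {B, C, D, H}, which is not all of the attributes, so the left side is not a superkey — BCNF is violated.
Because {B} is non-prime and the left side of C, D -> B is not a superkey, the relation is not in 3NF.
{A} is a proper subset of the key {A, C}, and {A}⁺ contains the non-prime attribute {H} — a partial dependency, so 2NF is violated.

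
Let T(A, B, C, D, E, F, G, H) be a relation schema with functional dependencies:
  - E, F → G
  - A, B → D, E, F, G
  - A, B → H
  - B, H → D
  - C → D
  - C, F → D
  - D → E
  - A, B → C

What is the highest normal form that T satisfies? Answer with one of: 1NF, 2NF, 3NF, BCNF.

2NF

Candidate key: {A, B}. Prime attributes: {A, B}.
E, F → G: {E, F}⁺ = {E, F, G}, which is not all of the attributes, so the left side is not a superkey — BCNF is violated.
Because {G} is non-prime and the left side of E, F → G is not a superkey, the relation is not in 3NF.
No proper subset of a key has a non-prime attribute in its closure, so there is no partial dependency; 2NF holds.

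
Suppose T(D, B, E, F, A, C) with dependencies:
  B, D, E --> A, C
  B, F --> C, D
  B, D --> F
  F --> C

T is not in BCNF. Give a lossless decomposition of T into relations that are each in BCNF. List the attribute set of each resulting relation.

Candidate keys of the original relation: {B, D, E}, {B, E, F}.
In {A, B, C, D, E, F}, {B, F} is not a superkey ({B, F}⁺ restricted to this set is {B, C, D, F}), so split on B, F --> C, D into {B, C, D, F} and {A, B, E, F}.
In {B, C, D, F}, {F} is not a superkey ({F}⁺ restricted to this set is {C, F}), so split on F --> C into {C, F} and {B, D, F}.
{C, F} has no BCNF violation.
{B, D, F} has no BCNF violation.
{A, B, E, F} has no BCNF violation.

{A, B, E, F}; {B, D, F}; {C, F}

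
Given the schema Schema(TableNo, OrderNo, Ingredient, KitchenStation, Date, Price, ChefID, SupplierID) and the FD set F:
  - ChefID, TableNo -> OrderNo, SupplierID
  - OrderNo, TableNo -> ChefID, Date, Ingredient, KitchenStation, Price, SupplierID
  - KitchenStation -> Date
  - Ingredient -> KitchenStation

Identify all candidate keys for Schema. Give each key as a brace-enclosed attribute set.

{ChefID, TableNo}, {OrderNo, TableNo}

{TableNo} never appears on the right of any FD, so every key must include it.
{ChefID, TableNo}⁺ = {ChefID, Date, Ingredient, KitchenStation, OrderNo, Price, SupplierID, TableNo} — all of the relation — so {ChefID, TableNo} is a candidate key.
{OrderNo, TableNo}⁺ = {ChefID, Date, Ingredient, KitchenStation, OrderNo, Price, SupplierID, TableNo} — all of the relation — so {OrderNo, TableNo} is a candidate key.
These are minimal and exhaustive — every other superkey contains one of them.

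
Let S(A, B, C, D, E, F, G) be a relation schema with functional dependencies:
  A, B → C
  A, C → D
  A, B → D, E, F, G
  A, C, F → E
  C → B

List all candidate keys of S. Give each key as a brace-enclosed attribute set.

{A, B}, {A, C}

{A} never appears on the right of any FD, so every key must include it.
Closure of {A, B} is {A, B, C, D, E, F, G}, the whole schema; {A, B} is a candidate key.
Closure of {A, C} is {A, B, C, D, E, F, G}, the whole schema; {A, C} is a candidate key.
These are minimal and exhaustive — every other superkey contains one of them.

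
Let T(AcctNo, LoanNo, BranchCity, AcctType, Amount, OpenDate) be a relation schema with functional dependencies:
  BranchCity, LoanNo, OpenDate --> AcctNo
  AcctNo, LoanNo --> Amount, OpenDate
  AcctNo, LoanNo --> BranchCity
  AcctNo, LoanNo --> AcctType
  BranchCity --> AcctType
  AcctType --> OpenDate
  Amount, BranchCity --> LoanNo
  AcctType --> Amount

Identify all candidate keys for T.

{AcctNo, LoanNo}, {BranchCity}

{BranchCity}⁺ = {AcctNo, AcctType, Amount, BranchCity, LoanNo, OpenDate} — all of the relation — so {BranchCity} is a candidate key.
{AcctNo, LoanNo}⁺ = {AcctNo, AcctType, Amount, BranchCity, LoanNo, OpenDate} — all of the relation — so {AcctNo, LoanNo} is a candidate key.
Any other superkey properly contains one of these, so there are no further candidate keys.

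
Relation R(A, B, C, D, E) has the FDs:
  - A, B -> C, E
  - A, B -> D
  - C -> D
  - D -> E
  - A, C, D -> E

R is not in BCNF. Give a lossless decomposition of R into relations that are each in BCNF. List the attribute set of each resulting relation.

Candidate key of the original relation: {A, B}.
{A, B, C, D, E}: {C} determines {C, D, E} here but is not a superkey — split on C -> D, E, giving {C, D, E} and {A, B, C}.
{C, D, E}: {D} determines {D, E} here but is not a superkey — split on D -> E, giving {D, E} and {C, D}.
{D, E}: every determinant is a superkey — BCNF.
{C, D}: every determinant is a superkey — BCNF.
{A, B, C}: every determinant is a superkey — BCNF.

{A, B, C}; {C, D}; {D, E}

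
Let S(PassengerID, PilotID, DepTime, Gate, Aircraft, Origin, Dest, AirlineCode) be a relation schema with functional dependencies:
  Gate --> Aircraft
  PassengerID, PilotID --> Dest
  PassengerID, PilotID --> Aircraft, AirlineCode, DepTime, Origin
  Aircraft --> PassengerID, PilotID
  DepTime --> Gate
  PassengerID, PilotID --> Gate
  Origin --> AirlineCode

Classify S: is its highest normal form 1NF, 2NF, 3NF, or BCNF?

Candidate keys: {Aircraft}, {DepTime}, {Gate}, {PassengerID, PilotID}. Prime attributes: {Aircraft, DepTime, Gate, PassengerID, PilotID}.
For Origin --> AirlineCode we have {Origin}⁺ = {AirlineCode, Origin}; {Origin} is not a superkey, so BCNF fails.
Origin --> AirlineCode determines the non-prime attribute {AirlineCode} from a non-superkey — 3NF is violated.
Checking every proper subset of each key, none determines a non-prime attribute — 2NF is satisfied.

2NF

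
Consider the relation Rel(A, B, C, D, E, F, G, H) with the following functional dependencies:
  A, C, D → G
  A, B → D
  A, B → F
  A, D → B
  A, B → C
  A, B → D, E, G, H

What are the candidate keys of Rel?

{A, B}, {A, D}

{A} never appears on the right of any FD, so every key must include it.
{A, B}⁺ = {A, B, C, D, E, F, G, H}, which is every attribute, so {A, B} is a candidate key.
{A, D}⁺ = {A, B, C, D, E, F, G, H}, which is every attribute, so {A, D} is a candidate key.
Any other superkey properly contains one of these, so there are no further candidate keys.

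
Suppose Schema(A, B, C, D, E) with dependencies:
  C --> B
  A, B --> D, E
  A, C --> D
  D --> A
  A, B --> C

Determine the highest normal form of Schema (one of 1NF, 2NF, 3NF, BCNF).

Candidate keys: {A, B}, {A, C}, {B, D}, {C, D}. Prime attributes: {A, B, C, D}.
C --> B: {C}⁺ = {B, C}, which is not all of the attributes, so the left side is not a superkey — BCNF is violated.
But every attribute on its right side ({B}) is prime, and the same holds for every other non-superkey FD, so 3NF still holds.

3NF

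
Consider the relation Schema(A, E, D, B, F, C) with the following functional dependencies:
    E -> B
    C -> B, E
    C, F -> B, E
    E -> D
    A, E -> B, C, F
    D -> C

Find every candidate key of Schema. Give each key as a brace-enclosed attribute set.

{A, C}, {A, D}, {A, E}

No FD produces {A}, so it must be in every candidate key.
{A, C}⁺ = {A, B, C, D, E, F} — all of the relation — so {A, C} is a candidate key.
{A, D}⁺ = {A, B, C, D, E, F} — all of the relation — so {A, D} is a candidate key.
{A, E}⁺ = {A, B, C, D, E, F} — all of the relation — so {A, E} is a candidate key.
These are minimal and exhaustive — every other superkey contains one of them.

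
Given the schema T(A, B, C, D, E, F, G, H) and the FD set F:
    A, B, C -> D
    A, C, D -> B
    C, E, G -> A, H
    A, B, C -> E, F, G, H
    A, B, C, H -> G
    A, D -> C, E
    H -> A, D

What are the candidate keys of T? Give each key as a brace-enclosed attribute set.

{H} is a candidate key since {H}⁺ = {A, B, C, D, E, F, G, H} covers every attribute.
{A, D} is a candidate key since {A, D}⁺ = {A, B, C, D, E, F, G, H} covers every attribute.
{A, B, C} is a candidate key since {A, B, C}⁺ = {A, B, C, D, E, F, G, H} covers every attribute.
{C, E, G} is a candidate key since {C, E, G}⁺ = {A, B, C, D, E, F, G, H} covers every attribute.
No proper subset of any of these is a key, and no other minimal superkey exists.

{A, B, C}, {A, D}, {C, E, G}, {H}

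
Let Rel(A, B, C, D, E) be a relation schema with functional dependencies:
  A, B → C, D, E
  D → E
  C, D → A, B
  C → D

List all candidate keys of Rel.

Closure of {C} is {A, B, C, D, E}, the whole schema; {C} is a candidate key.
Closure of {A, B} is {A, B, C, D, E}, the whole schema; {A, B} is a candidate key.
Any other superkey properly contains one of these, so there are no further candidate keys.

{A, B}, {C}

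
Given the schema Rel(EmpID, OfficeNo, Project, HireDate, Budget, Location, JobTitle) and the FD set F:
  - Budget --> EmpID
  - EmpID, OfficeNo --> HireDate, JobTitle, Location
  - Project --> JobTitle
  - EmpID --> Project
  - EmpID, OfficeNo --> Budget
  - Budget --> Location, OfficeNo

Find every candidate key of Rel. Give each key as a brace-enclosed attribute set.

{Budget}, {EmpID, OfficeNo}

{Budget}⁺ = {Budget, EmpID, HireDate, JobTitle, Location, OfficeNo, Project}, which is every attribute, so {Budget} is a candidate key.
{EmpID, OfficeNo}⁺ = {Budget, EmpID, HireDate, JobTitle, Location, OfficeNo, Project}, which is every attribute, so {EmpID, OfficeNo} is a candidate key.
Any other superkey properly contains one of these, so there are no further candidate keys.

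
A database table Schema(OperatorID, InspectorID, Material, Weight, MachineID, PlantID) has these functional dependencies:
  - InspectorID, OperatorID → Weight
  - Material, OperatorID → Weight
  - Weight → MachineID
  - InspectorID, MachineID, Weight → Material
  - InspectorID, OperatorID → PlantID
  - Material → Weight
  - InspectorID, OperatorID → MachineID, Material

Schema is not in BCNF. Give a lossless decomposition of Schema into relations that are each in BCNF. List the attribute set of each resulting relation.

Candidate key of the original relation: {InspectorID, OperatorID}.
Within {InspectorID, MachineID, Material, OperatorID, PlantID, Weight}: {Material, OperatorID}⁺ ∩ {InspectorID, MachineID, Material, OperatorID, PlantID, Weight} = {MachineID, Material, OperatorID, Weight}, not the whole set, so Material, OperatorID → MachineID, Weight violates BCNF; decompose into {MachineID, Material, OperatorID, Weight} and {InspectorID, Material, OperatorID, PlantID}.
Within {MachineID, Material, OperatorID, Weight}: {Weight}⁺ ∩ {MachineID, Material, OperatorID, Weight} = {MachineID, Weight}, not the whole set, so Weight → MachineID violates BCNF; decompose into {MachineID, Weight} and {Material, OperatorID, Weight}.
{MachineID, Weight} is in BCNF.
Within {Material, OperatorID, Weight}: {Material}⁺ ∩ {Material, OperatorID, Weight} = {Material, Weight}, not the whole set, so Material → Weight violates BCNF; decompose into {Material, Weight} and {Material, OperatorID}.
{Material, Weight} is in BCNF.
{Material, OperatorID} is in BCNF.
{InspectorID, Material, OperatorID, PlantID} is in BCNF.

{InspectorID, Material, OperatorID, PlantID}; {MachineID, Weight}; {Material, Weight}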